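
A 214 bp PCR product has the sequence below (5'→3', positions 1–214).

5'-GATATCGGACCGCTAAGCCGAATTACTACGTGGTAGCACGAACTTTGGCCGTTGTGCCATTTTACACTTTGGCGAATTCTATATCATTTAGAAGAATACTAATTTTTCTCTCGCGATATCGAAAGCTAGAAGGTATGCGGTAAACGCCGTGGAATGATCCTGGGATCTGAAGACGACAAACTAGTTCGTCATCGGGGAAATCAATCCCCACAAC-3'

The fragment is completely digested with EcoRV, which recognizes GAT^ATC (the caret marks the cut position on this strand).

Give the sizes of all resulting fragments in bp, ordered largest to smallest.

114, 97, 3 bp

EcoRV sites (GATATC) start at positions 1, 115.
EcoRV cuts after base 3 of each site, so after positions 3, 117.
Linear molecule, 2 cuts → 3 fragments:
  1–3 → 3 bp
  4–117 → 114 bp
  118–214 → 97 bp
Sorted largest to smallest: 114, 97, 3 bp.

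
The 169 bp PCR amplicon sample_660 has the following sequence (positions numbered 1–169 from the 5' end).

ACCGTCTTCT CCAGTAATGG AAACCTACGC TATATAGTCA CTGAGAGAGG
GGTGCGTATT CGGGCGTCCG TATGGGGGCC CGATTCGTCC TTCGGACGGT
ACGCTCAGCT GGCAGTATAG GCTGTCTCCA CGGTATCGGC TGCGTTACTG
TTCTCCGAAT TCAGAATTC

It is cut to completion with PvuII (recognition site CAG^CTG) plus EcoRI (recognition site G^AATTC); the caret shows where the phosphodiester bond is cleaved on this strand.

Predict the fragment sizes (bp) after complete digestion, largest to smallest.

The PvuII site (CAGCTG) starts at position 106.
PvuII cuts after base 3 of each site, so after position 108.
EcoRI sites (GAATTC) start at positions 157, 164.
EcoRI cuts after the first base of each site, so after positions 157, 164.
Combined cut positions: 108, 157, 164.
Linear molecule, 3 cuts → 4 fragments:
  1–108 → 108 bp
  109–157 → 49 bp
  158–164 → 7 bp
  165–169 → 5 bp
Sorted largest to smallest: 108, 49, 7, 5 bp.

108, 49, 7, 5 bp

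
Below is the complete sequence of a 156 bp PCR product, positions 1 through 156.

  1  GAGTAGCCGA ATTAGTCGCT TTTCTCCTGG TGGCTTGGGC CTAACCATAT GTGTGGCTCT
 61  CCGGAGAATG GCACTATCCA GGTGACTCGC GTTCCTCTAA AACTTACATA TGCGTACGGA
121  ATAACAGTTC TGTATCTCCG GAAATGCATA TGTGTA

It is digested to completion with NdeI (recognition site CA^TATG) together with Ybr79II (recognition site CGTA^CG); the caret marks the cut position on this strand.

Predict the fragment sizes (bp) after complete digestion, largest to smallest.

NdeI sites (CATATG) start at positions 46, 107, 147.
NdeI cuts after base 2 of each site, so after positions 47, 108, 148.
The Ybr79II site (CGTACG) starts at position 113.
Ybr79II cuts after base 4 of each site, so after position 116.
Combined cut positions: 47, 108, 116, 148.
Linear molecule, 4 cuts → 5 fragments:
  1–47 → 47 bp
  48–108 → 61 bp
  109–116 → 8 bp
  117–148 → 32 bp
  149–156 → 8 bp
Sorted largest to smallest: 61, 47, 32, 8, 8 bp.

61, 47, 32, 8, 8 bp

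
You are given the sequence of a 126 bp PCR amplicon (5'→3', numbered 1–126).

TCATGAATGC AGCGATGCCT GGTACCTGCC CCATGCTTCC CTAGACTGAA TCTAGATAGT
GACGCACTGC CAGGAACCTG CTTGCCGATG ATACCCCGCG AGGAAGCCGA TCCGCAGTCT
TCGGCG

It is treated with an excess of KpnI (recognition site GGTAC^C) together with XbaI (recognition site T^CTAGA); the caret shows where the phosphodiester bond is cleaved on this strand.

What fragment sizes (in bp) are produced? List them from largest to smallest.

The KpnI site (GGTACC) starts at position 21.
KpnI cuts after base 5 of each site (before the last base), so after position 25.
The XbaI site (TCTAGA) starts at position 51.
XbaI cuts after the first base of each site, so after position 51.
Combined cut positions: 25, 51.
Linear molecule, 2 cuts → 3 fragments:
  1–25 → 25 bp
  26–51 → 26 bp
  52–126 → 75 bp
Sorted largest to smallest: 75, 26, 25 bp.

75, 26, 25 bp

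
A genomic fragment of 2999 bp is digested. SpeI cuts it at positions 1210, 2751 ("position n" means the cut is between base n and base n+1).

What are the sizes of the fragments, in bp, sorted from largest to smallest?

1541, 1210, 248 bp

Linear molecule, 2 cuts → 3 fragments:
  1210 − 0 = 1210 bp
  2751 − 1210 = 1541 bp
  2999 − 2751 = 248 bp
Sorted largest to smallest: 1541, 1210, 248 bp.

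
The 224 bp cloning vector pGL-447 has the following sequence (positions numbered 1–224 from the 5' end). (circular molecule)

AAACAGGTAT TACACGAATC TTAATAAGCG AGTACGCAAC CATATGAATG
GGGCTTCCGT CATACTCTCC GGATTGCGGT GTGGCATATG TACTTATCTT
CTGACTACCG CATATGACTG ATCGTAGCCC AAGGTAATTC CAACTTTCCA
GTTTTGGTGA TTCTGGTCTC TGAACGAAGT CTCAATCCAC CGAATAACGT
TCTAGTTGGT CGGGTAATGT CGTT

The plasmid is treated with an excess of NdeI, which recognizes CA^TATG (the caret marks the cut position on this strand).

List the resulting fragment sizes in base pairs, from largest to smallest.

154, 44, 26 bp

NdeI sites (CATATG) start at positions 41, 85, 111.
NdeI cuts after base 2 of each site, so after positions 42, 86, 112.
Circular molecule, 3 cuts → 3 fragments:
  43–86 → 44 bp
  87–112 → 26 bp
  113–224 then 1–42 → 112 + 42 = 154 bp
Sorted largest to smallest: 154, 44, 26 bp.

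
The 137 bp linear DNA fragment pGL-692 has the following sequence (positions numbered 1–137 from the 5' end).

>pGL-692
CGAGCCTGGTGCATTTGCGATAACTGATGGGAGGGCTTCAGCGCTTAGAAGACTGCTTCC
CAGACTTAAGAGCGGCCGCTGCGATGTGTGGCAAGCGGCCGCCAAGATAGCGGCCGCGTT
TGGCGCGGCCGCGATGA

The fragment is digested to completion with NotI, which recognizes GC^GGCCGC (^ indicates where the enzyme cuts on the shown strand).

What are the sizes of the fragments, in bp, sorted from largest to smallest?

73, 23, 15, 15, 11 bp

NotI sites (GCGGCCGC) start at positions 72, 95, 110, 125.
NotI cuts after base 2 of each site, so after positions 73, 96, 111, 126.
Linear molecule, 4 cuts → 5 fragments:
  1–73 → 73 bp
  74–96 → 23 bp
  97–111 → 15 bp
  112–126 → 15 bp
  127–137 → 11 bp
Sorted largest to smallest: 73, 23, 15, 15, 11 bp.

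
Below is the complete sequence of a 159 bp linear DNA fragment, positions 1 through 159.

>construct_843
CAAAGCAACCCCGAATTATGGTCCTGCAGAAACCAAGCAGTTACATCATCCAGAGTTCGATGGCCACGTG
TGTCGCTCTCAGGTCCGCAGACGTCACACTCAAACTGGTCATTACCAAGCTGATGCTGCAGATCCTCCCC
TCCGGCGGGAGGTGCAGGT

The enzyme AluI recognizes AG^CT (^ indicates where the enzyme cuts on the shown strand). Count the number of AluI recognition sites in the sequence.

1

AGCT occurs starting at position 118.
AluI cuts at 1 site.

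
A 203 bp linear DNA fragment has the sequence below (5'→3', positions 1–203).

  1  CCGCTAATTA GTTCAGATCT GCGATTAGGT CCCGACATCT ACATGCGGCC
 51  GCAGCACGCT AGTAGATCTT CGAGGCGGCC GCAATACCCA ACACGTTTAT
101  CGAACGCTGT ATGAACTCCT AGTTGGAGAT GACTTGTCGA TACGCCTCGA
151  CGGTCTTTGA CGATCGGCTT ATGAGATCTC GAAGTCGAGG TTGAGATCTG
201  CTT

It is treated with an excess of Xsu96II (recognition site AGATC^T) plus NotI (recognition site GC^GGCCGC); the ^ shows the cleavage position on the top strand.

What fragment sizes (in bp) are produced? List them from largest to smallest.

Xsu96II sites (AGATCT) start at positions 15, 64, 174, 194.
Xsu96II cuts after base 5 of each site (before the last base), so after positions 19, 68, 178, 198.
NotI sites (GCGGCCGC) start at positions 45, 75.
NotI cuts after base 2 of each site, so after positions 46, 76.
Combined cut positions: 19, 46, 68, 76, 178, 198.
Linear molecule, 6 cuts → 7 fragments:
  1–19 → 19 bp
  20–46 → 27 bp
  47–68 → 22 bp
  69–76 → 8 bp
  77–178 → 102 bp
  179–198 → 20 bp
  199–203 → 5 bp
Sorted largest to smallest: 102, 27, 22, 20, 19, 8, 5 bp.

102, 27, 22, 20, 19, 8, 5 bp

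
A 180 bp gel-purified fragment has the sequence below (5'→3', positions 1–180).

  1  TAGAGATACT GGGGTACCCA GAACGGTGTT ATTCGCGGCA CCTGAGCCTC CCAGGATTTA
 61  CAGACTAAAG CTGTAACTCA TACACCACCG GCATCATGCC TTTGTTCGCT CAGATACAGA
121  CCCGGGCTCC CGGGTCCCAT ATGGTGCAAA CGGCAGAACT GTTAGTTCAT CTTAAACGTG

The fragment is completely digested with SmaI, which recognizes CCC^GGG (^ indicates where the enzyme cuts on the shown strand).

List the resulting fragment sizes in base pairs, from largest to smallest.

SmaI sites (CCCGGG) start at positions 121, 129.
SmaI cuts after base 3 of each site, so after positions 123, 131.
Linear molecule, 2 cuts → 3 fragments:
  1–123 → 123 bp
  124–131 → 8 bp
  132–180 → 49 bp
Sorted largest to smallest: 123, 49, 8 bp.

123, 49, 8 bp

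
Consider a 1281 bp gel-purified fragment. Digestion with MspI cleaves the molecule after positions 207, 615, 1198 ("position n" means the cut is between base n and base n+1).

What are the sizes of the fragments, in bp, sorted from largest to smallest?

583, 408, 207, 83 bp

Linear molecule, 3 cuts → 4 fragments:
  207 − 0 = 207 bp
  615 − 207 = 408 bp
  1198 − 615 = 583 bp
  1281 − 1198 = 83 bp
Sorted largest to smallest: 583, 408, 207, 83 bp.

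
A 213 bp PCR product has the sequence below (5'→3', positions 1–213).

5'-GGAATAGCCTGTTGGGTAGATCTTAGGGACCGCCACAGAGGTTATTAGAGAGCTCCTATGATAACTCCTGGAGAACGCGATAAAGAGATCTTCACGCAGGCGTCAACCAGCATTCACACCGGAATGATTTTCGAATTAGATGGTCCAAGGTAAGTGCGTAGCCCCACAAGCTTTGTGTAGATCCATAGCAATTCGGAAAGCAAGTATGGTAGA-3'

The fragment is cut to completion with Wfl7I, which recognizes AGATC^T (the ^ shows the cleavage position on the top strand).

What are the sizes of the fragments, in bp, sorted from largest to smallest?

Wfl7I sites (AGATCT) start at positions 18, 86.
Wfl7I cuts after base 5 of each site (before the last base), so after positions 22, 90.
Linear molecule, 2 cuts → 3 fragments:
  1–22 → 22 bp
  23–90 → 68 bp
  91–213 → 123 bp
Sorted largest to smallest: 123, 68, 22 bp.

123, 68, 22 bp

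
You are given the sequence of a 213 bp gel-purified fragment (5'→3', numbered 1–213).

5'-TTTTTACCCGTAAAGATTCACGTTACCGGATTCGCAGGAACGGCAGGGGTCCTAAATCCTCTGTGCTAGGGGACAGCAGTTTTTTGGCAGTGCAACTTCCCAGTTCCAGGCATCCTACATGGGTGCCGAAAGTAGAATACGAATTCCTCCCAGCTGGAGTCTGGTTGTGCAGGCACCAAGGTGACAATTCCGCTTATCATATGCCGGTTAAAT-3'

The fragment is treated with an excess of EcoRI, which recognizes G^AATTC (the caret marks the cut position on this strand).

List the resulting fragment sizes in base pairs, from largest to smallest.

141, 72 bp

The EcoRI site (GAATTC) starts at position 141.
EcoRI cuts after the first base of each site, so after position 141.
Linear molecule, 1 cut → 2 fragments:
  1–141 → 141 bp
  142–213 → 72 bp
Sorted largest to smallest: 141, 72 bp.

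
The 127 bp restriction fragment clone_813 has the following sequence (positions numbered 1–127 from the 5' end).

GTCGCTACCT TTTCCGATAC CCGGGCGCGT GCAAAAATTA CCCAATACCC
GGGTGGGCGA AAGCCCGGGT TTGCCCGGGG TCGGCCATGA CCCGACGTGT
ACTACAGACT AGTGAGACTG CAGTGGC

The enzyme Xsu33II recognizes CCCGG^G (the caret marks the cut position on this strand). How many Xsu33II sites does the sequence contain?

4

CCCGGG occurs starting at positions 20, 48, 64, 74.
Xsu33II cuts at 4 sites.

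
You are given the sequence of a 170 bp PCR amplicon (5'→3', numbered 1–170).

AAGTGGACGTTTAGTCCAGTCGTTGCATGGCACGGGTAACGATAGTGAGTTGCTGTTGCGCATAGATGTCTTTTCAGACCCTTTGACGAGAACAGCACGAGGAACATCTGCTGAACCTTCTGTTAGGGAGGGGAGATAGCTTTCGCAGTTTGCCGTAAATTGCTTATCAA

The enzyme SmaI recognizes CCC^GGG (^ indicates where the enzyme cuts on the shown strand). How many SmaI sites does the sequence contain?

0

No occurrence of CCCGGG is present in the sequence.
SmaI does not cut: 0 sites.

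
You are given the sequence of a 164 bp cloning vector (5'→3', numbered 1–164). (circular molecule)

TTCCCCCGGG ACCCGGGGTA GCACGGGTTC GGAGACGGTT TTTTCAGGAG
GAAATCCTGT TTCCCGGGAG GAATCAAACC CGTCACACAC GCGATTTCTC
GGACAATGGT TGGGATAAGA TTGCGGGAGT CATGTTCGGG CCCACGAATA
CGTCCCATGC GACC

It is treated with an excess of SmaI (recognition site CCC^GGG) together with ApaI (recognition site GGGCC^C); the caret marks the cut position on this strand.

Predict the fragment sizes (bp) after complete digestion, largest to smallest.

SmaI sites (CCCGGG) start at positions 5, 12, 63.
SmaI cuts after base 3 of each site, so after positions 7, 14, 65.
The ApaI site (GGGCCC) starts at position 138.
ApaI cuts after base 5 of each site (before the last base), so after position 142.
Combined cut positions: 7, 14, 65, 142.
Circular molecule, 4 cuts → 4 fragments:
  8–14 → 7 bp
  15–65 → 51 bp
  66–142 → 77 bp
  143–164 then 1–7 → 22 + 7 = 29 bp
Sorted largest to smallest: 77, 51, 29, 7 bp.

77, 51, 29, 7 bp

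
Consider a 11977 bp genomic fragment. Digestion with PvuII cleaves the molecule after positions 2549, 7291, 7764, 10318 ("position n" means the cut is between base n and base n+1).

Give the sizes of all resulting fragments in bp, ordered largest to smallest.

Linear molecule, 4 cuts → 5 fragments:
  2549 − 0 = 2549 bp
  7291 − 2549 = 4742 bp
  7764 − 7291 = 473 bp
  10318 − 7764 = 2554 bp
  11977 − 10318 = 1659 bp
Sorted largest to smallest: 4742, 2554, 2549, 1659, 473 bp.

4742, 2554, 2549, 1659, 473 bp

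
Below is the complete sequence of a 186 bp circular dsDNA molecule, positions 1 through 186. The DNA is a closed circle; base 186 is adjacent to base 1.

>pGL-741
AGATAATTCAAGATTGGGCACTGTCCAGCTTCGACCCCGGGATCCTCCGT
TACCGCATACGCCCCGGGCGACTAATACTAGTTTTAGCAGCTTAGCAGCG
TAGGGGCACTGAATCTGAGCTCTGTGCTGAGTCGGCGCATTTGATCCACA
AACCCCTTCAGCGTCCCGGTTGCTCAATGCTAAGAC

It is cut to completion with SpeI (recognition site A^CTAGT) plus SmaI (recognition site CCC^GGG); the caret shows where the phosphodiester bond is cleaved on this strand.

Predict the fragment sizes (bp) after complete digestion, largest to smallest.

The SpeI site (ACTAGT) starts at position 77.
SpeI cuts after the first base of each site, so after position 77.
SmaI sites (CCCGGG) start at positions 36, 63.
SmaI cuts after base 3 of each site, so after positions 38, 65.
Combined cut positions: 38, 65, 77.
Circular molecule, 3 cuts → 3 fragments:
  39–65 → 27 bp
  66–77 → 12 bp
  78–186 then 1–38 → 109 + 38 = 147 bp
Sorted largest to smallest: 147, 27, 12 bp.

147, 27, 12 bp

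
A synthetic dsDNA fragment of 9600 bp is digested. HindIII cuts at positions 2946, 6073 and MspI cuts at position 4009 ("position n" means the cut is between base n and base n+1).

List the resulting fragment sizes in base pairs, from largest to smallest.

3527, 2946, 2064, 1063 bp

Combined cut positions (sorted): 2946, 4009, 6073.
Linear molecule, 3 cuts → 4 fragments:
  2946 − 0 = 2946 bp
  4009 − 2946 = 1063 bp
  6073 − 4009 = 2064 bp
  9600 − 6073 = 3527 bp
Sorted largest to smallest: 3527, 2946, 2064, 1063 bp.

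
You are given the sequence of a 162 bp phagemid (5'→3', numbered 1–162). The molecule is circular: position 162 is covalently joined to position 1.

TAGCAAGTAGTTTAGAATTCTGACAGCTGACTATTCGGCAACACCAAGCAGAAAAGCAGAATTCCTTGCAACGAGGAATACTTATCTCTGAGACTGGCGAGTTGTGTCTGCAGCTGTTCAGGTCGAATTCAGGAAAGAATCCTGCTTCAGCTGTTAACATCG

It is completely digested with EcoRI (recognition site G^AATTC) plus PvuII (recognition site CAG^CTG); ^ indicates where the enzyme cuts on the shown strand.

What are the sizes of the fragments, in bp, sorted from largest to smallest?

EcoRI sites (GAATTC) start at positions 15, 59, 125.
EcoRI cuts after the first base of each site, so after positions 15, 59, 125.
PvuII sites (CAGCTG) start at positions 24, 111, 148.
PvuII cuts after base 3 of each site, so after positions 26, 113, 150.
Combined cut positions: 15, 26, 59, 113, 125, 150.
Circular molecule, 6 cuts → 6 fragments:
  16–26 → 11 bp
  27–59 → 33 bp
  60–113 → 54 bp
  114–125 → 12 bp
  126–150 → 25 bp
  151–162 then 1–15 → 12 + 15 = 27 bp
Sorted largest to smallest: 54, 33, 27, 25, 12, 11 bp.

54, 33, 27, 25, 12, 11 bp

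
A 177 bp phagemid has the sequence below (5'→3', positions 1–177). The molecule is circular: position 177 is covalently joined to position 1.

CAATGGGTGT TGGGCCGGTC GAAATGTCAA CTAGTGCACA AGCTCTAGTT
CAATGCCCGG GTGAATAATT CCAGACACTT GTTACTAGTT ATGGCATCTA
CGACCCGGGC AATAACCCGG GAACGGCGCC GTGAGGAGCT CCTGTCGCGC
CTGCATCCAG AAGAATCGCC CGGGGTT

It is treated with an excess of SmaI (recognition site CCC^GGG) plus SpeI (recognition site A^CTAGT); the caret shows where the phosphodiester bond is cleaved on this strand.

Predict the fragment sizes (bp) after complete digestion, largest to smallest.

53, 36, 28, 26, 22, 12 bp

SmaI sites (CCCGGG) start at positions 56, 104, 116, 169.
SmaI cuts after base 3 of each site, so after positions 58, 106, 118, 171.
SpeI sites (ACTAGT) start at positions 30, 84.
SpeI cuts after the first base of each site, so after positions 30, 84.
Combined cut positions: 30, 58, 84, 106, 118, 171.
Circular molecule, 6 cuts → 6 fragments:
  31–58 → 28 bp
  59–84 → 26 bp
  85–106 → 22 bp
  107–118 → 12 bp
  119–171 → 53 bp
  172–177 then 1–30 → 6 + 30 = 36 bp
Sorted largest to smallest: 53, 36, 28, 26, 22, 12 bp.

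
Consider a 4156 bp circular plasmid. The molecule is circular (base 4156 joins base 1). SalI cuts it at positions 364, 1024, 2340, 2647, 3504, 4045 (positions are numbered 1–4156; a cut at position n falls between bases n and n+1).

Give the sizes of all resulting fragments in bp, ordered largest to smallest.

1316, 857, 660, 541, 475, 307 bp

Circular molecule, 6 cuts → 6 fragments:
  1024 − 364 = 660 bp
  2340 − 1024 = 1316 bp
  2647 − 2340 = 307 bp
  3504 − 2647 = 857 bp
  4045 − 3504 = 541 bp
  wrap: 4156 − 4045 + 364 = 475 bp
Sorted largest to smallest: 1316, 857, 660, 541, 475, 307 bp.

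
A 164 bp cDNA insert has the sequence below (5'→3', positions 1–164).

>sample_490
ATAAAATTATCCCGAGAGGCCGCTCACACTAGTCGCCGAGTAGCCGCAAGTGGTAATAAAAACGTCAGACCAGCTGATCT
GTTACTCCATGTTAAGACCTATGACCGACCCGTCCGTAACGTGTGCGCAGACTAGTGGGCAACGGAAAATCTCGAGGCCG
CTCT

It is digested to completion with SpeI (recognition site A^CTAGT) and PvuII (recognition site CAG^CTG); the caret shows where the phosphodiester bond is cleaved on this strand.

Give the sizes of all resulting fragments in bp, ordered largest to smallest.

58, 45, 33, 28 bp

SpeI sites (ACTAGT) start at positions 28, 131.
SpeI cuts after the first base of each site, so after positions 28, 131.
The PvuII site (CAGCTG) starts at position 71.
PvuII cuts after base 3 of each site, so after position 73.
Combined cut positions: 28, 73, 131.
Linear molecule, 3 cuts → 4 fragments:
  1–28 → 28 bp
  29–73 → 45 bp
  74–131 → 58 bp
  132–164 → 33 bp
Sorted largest to smallest: 58, 45, 33, 28 bp.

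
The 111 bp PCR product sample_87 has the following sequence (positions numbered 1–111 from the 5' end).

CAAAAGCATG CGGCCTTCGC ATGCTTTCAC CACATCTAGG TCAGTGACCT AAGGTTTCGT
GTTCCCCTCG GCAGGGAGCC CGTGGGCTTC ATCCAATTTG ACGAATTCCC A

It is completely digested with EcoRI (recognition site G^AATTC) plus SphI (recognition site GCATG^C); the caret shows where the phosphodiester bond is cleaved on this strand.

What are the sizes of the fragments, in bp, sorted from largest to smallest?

The EcoRI site (GAATTC) starts at position 103.
EcoRI cuts after the first base of each site, so after position 103.
SphI sites (GCATGC) start at positions 6, 19.
SphI cuts after base 5 of each site (before the last base), so after positions 10, 23.
Combined cut positions: 10, 23, 103.
Linear molecule, 3 cuts → 4 fragments:
  1–10 → 10 bp
  11–23 → 13 bp
  24–103 → 80 bp
  104–111 → 8 bp
Sorted largest to smallest: 80, 13, 10, 8 bp.

80, 13, 10, 8 bp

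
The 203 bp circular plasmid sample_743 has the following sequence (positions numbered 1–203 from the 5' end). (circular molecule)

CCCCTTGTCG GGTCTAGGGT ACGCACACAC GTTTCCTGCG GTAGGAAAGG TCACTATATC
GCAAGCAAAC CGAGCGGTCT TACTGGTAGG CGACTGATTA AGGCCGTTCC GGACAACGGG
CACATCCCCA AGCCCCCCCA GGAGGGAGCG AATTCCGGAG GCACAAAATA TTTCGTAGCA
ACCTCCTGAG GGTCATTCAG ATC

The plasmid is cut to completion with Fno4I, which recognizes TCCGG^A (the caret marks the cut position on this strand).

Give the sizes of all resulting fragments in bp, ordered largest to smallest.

Fno4I sites (TCCGGA) start at positions 108, 154.
Fno4I cuts after base 5 of each site (before the last base), so after positions 112, 158.
Circular molecule, 2 cuts → 2 fragments:
  113–158 → 46 bp
  159–203 then 1–112 → 45 + 112 = 157 bp
Sorted largest to smallest: 157, 46 bp.

157, 46 bp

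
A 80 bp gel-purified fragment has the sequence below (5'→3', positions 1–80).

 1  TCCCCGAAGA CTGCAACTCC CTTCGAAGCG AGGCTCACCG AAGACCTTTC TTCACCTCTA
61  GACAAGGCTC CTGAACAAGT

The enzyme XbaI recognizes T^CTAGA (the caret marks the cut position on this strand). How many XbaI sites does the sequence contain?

TCTAGA occurs starting at position 57.
XbaI cuts at 1 site.

1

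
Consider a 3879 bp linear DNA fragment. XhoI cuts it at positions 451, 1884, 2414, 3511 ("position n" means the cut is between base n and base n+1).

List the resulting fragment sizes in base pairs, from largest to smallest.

Linear molecule, 4 cuts → 5 fragments:
  451 − 0 = 451 bp
  1884 − 451 = 1433 bp
  2414 − 1884 = 530 bp
  3511 − 2414 = 1097 bp
  3879 − 3511 = 368 bp
Sorted largest to smallest: 1433, 1097, 530, 451, 368 bp.

1433, 1097, 530, 451, 368 bp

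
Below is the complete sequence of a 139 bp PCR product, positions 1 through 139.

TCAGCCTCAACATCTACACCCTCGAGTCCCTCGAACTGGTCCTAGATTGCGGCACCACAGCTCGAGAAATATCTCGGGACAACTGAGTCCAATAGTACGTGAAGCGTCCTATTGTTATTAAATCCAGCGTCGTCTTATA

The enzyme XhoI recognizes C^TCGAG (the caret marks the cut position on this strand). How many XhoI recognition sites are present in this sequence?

2

CTCGAG occurs starting at positions 21, 61.
XhoI cuts at 2 sites.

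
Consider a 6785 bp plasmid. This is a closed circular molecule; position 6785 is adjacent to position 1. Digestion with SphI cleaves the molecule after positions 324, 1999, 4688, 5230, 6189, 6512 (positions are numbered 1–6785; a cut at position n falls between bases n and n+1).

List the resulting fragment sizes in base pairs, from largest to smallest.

2689, 1675, 959, 597, 542, 323 bp

Circular molecule, 6 cuts → 6 fragments:
  1999 − 324 = 1675 bp
  4688 − 1999 = 2689 bp
  5230 − 4688 = 542 bp
  6189 − 5230 = 959 bp
  6512 − 6189 = 323 bp
  wrap: 6785 − 6512 + 324 = 597 bp
Sorted largest to smallest: 2689, 1675, 959, 597, 542, 323 bp.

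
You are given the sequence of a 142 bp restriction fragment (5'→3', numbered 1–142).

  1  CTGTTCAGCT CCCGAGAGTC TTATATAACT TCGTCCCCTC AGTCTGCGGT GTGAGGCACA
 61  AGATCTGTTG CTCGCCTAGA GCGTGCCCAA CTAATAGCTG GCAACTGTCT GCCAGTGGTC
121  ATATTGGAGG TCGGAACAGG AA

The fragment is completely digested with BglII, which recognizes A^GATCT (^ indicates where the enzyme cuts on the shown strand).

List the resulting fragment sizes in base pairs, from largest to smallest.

The BglII site (AGATCT) starts at position 61.
BglII cuts after the first base of each site, so after position 61.
Linear molecule, 1 cut → 2 fragments:
  1–61 → 61 bp
  62–142 → 81 bp
Sorted largest to smallest: 81, 61 bp.

81, 61 bp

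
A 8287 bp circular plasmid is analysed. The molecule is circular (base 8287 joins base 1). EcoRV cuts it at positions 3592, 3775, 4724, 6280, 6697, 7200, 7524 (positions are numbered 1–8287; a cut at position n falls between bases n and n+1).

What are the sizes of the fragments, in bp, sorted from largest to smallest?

Circular molecule, 7 cuts → 7 fragments:
  3775 − 3592 = 183 bp
  4724 − 3775 = 949 bp
  6280 − 4724 = 1556 bp
  6697 − 6280 = 417 bp
  7200 − 6697 = 503 bp
  7524 − 7200 = 324 bp
  wrap: 8287 − 7524 + 3592 = 4355 bp
Sorted largest to smallest: 4355, 1556, 949, 503, 417, 324, 183 bp.

4355, 1556, 949, 503, 417, 324, 183 bp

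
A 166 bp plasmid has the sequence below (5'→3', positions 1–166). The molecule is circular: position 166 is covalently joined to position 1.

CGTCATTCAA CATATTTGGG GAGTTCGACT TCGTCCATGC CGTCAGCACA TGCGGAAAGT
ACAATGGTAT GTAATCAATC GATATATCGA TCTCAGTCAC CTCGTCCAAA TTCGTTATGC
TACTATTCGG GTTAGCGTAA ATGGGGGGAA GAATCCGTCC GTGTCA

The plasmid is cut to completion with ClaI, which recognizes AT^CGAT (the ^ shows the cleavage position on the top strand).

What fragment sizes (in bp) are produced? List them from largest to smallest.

158, 8 bp

ClaI sites (ATCGAT) start at positions 78, 86.
ClaI cuts after base 2 of each site, so after positions 79, 87.
Circular molecule, 2 cuts → 2 fragments:
  80–87 → 8 bp
  88–166 then 1–79 → 79 + 79 = 158 bp
Sorted largest to smallest: 158, 8 bp.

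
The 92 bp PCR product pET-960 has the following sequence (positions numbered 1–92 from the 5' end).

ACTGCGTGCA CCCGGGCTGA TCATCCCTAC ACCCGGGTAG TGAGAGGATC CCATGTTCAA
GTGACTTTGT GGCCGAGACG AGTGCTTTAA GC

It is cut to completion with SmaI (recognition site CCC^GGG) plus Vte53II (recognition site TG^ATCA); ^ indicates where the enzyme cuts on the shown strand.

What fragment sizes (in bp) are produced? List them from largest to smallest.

SmaI sites (CCCGGG) start at positions 11, 32.
SmaI cuts after base 3 of each site, so after positions 13, 34.
The Vte53II site (TGATCA) starts at position 18.
Vte53II cuts after base 2 of each site, so after position 19.
Combined cut positions: 13, 19, 34.
Linear molecule, 3 cuts → 4 fragments:
  1–13 → 13 bp
  14–19 → 6 bp
  20–34 → 15 bp
  35–92 → 58 bp
Sorted largest to smallest: 58, 15, 13, 6 bp.

58, 15, 13, 6 bp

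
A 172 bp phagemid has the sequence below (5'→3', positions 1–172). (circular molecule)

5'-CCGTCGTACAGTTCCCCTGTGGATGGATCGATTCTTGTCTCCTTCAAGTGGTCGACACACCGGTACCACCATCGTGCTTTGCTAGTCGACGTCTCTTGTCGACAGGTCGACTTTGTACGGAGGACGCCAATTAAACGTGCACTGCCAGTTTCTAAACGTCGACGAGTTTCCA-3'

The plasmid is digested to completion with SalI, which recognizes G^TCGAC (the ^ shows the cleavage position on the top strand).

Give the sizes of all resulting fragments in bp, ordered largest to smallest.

SalI sites (GTCGAC) start at positions 51, 85, 98, 106, 158.
SalI cuts after the first base of each site, so after positions 51, 85, 98, 106, 158.
Circular molecule, 5 cuts → 5 fragments:
  52–85 → 34 bp
  86–98 → 13 bp
  99–106 → 8 bp
  107–158 → 52 bp
  159–172 then 1–51 → 14 + 51 = 65 bp
Sorted largest to smallest: 65, 52, 34, 13, 8 bp.

65, 52, 34, 13, 8 bp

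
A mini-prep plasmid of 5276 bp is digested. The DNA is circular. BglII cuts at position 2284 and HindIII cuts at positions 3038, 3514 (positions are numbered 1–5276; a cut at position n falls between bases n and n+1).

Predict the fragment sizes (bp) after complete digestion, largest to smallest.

4046, 754, 476 bp

Combined cut positions (sorted): 2284, 3038, 3514.
Circular molecule, 3 cuts → 3 fragments:
  3038 − 2284 = 754 bp
  3514 − 3038 = 476 bp
  wrap: 5276 − 3514 + 2284 = 4046 bp
Sorted largest to smallest: 4046, 754, 476 bp.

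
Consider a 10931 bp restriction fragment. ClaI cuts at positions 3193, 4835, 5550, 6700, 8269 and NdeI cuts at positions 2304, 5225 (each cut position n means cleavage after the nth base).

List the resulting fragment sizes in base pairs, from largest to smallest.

2662, 2304, 1642, 1569, 1150, 889, 390, 325 bp

Combined cut positions (sorted): 2304, 3193, 4835, 5225, 5550, 6700, 8269.
Linear molecule, 7 cuts → 8 fragments:
  2304 − 0 = 2304 bp
  3193 − 2304 = 889 bp
  4835 − 3193 = 1642 bp
  5225 − 4835 = 390 bp
  5550 − 5225 = 325 bp
  6700 − 5550 = 1150 bp
  8269 − 6700 = 1569 bp
  10931 − 8269 = 2662 bp
Sorted largest to smallest: 2662, 2304, 1642, 1569, 1150, 889, 390, 325 bp.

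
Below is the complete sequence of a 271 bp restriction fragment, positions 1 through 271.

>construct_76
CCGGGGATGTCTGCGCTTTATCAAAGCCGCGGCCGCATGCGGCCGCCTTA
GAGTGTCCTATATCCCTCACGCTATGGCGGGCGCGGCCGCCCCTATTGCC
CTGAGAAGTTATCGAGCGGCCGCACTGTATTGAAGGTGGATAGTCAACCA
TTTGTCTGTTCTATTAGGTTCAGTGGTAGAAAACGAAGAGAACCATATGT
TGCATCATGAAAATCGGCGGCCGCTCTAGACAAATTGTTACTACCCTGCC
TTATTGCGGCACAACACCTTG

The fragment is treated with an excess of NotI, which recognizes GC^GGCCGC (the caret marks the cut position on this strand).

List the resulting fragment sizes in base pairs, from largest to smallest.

101, 53, 44, 33, 30, 10 bp

NotI sites (GCGGCCGC) start at positions 29, 39, 83, 116, 217.
NotI cuts after base 2 of each site, so after positions 30, 40, 84, 117, 218.
Linear molecule, 5 cuts → 6 fragments:
  1–30 → 30 bp
  31–40 → 10 bp
  41–84 → 44 bp
  85–117 → 33 bp
  118–218 → 101 bp
  219–271 → 53 bp
Sorted largest to smallest: 101, 53, 44, 33, 30, 10 bp.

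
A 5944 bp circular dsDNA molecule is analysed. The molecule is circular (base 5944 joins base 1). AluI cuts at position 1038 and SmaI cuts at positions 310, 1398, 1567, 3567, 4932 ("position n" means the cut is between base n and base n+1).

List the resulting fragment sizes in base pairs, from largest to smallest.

Combined cut positions (sorted): 310, 1038, 1398, 1567, 3567, 4932.
Circular molecule, 6 cuts → 6 fragments:
  1038 − 310 = 728 bp
  1398 − 1038 = 360 bp
  1567 − 1398 = 169 bp
  3567 − 1567 = 2000 bp
  4932 − 3567 = 1365 bp
  wrap: 5944 − 4932 + 310 = 1322 bp
Sorted largest to smallest: 2000, 1365, 1322, 728, 360, 169 bp.

2000, 1365, 1322, 728, 360, 169 bp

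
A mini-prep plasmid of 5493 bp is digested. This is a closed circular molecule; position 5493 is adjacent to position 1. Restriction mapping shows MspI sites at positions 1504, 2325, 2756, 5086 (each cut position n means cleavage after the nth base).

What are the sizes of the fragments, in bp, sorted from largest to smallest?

Circular molecule, 4 cuts → 4 fragments:
  2325 − 1504 = 821 bp
  2756 − 2325 = 431 bp
  5086 − 2756 = 2330 bp
  wrap: 5493 − 5086 + 1504 = 1911 bp
Sorted largest to smallest: 2330, 1911, 821, 431 bp.

2330, 1911, 821, 431 bp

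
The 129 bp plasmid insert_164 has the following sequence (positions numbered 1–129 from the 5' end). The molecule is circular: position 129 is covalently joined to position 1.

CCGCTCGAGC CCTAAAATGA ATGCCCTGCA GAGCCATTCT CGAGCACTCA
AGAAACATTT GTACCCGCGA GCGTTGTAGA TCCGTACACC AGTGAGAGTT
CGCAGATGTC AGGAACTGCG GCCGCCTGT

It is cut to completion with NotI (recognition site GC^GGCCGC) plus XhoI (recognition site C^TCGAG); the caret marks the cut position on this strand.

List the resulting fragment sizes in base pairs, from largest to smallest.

The NotI site (GCGGCCGC) starts at position 118.
NotI cuts after base 2 of each site, so after position 119.
XhoI sites (CTCGAG) start at positions 4, 39.
XhoI cuts after the first base of each site, so after positions 4, 39.
Combined cut positions: 4, 39, 119.
Circular molecule, 3 cuts → 3 fragments:
  5–39 → 35 bp
  40–119 → 80 bp
  120–129 then 1–4 → 10 + 4 = 14 bp
Sorted largest to smallest: 80, 35, 14 bp.

80, 35, 14 bp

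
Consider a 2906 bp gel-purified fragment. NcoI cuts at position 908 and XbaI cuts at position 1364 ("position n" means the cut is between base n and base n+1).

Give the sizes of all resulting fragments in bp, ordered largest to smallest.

Combined cut positions (sorted): 908, 1364.
Linear molecule, 2 cuts → 3 fragments:
  908 − 0 = 908 bp
  1364 − 908 = 456 bp
  2906 − 1364 = 1542 bp
Sorted largest to smallest: 1542, 908, 456 bp.

1542, 908, 456 bp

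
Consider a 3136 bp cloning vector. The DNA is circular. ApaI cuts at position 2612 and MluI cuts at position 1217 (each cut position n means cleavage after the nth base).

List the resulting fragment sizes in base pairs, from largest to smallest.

Combined cut positions (sorted): 1217, 2612.
Circular molecule, 2 cuts → 2 fragments:
  2612 − 1217 = 1395 bp
  wrap: 3136 − 2612 + 1217 = 1741 bp
Sorted largest to smallest: 1741, 1395 bp.

1741, 1395 bp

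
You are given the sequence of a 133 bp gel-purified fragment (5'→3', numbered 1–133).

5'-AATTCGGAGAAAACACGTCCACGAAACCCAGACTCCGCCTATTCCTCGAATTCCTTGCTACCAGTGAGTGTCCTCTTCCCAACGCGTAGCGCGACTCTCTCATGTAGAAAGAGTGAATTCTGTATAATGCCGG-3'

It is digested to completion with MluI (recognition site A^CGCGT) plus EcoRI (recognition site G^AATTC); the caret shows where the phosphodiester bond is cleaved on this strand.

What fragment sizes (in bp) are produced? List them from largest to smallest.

48, 34, 33, 18 bp

The MluI site (ACGCGT) starts at position 82.
MluI cuts after the first base of each site, so after position 82.
EcoRI sites (GAATTC) start at positions 48, 115.
EcoRI cuts after the first base of each site, so after positions 48, 115.
Combined cut positions: 48, 82, 115.
Linear molecule, 3 cuts → 4 fragments:
  1–48 → 48 bp
  49–82 → 34 bp
  83–115 → 33 bp
  116–133 → 18 bp
Sorted largest to smallest: 48, 34, 33, 18 bp.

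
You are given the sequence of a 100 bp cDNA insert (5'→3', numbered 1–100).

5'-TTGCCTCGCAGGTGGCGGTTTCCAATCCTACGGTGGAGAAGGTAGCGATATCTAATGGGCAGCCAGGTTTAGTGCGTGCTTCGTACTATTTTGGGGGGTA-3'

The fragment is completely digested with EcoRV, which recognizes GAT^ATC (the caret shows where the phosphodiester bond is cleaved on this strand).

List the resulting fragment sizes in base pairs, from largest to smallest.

The EcoRV site (GATATC) starts at position 47.
EcoRV cuts after base 3 of each site, so after position 49.
Linear molecule, 1 cut → 2 fragments:
  1–49 → 49 bp
  50–100 → 51 bp
Sorted largest to smallest: 51, 49 bp.

51, 49 bp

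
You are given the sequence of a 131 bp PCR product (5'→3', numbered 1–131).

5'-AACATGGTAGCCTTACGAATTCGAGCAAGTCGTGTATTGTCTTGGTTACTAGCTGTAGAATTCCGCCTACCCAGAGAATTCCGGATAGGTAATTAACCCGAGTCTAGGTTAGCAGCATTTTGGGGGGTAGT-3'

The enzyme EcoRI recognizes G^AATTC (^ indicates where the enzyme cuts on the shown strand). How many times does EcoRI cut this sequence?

3

GAATTC occurs starting at positions 17, 58, 76.
EcoRI cuts at 3 sites.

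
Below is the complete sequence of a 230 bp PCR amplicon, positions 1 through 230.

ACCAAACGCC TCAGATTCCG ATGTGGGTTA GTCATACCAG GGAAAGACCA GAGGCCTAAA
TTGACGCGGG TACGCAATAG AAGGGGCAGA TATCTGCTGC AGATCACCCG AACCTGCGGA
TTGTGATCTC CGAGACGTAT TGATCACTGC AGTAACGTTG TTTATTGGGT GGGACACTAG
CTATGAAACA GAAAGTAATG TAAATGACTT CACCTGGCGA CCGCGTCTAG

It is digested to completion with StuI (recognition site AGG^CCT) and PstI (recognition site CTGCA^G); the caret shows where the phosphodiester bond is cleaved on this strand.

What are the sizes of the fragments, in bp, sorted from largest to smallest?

79, 54, 50, 47 bp

The StuI site (AGGCCT) starts at position 52.
StuI cuts after base 3 of each site, so after position 54.
PstI sites (CTGCAG) start at positions 97, 147.
PstI cuts after base 5 of each site (before the last base), so after positions 101, 151.
Combined cut positions: 54, 101, 151.
Linear molecule, 3 cuts → 4 fragments:
  1–54 → 54 bp
  55–101 → 47 bp
  102–151 → 50 bp
  152–230 → 79 bp
Sorted largest to smallest: 79, 54, 50, 47 bp.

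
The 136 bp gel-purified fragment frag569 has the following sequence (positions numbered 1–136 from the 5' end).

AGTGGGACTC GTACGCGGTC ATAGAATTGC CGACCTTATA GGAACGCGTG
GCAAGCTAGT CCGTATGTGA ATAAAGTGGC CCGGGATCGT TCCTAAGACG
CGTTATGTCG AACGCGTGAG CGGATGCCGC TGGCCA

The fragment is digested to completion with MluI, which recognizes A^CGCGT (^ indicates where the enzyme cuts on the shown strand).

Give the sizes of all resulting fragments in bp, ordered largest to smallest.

54, 44, 24, 14 bp

MluI sites (ACGCGT) start at positions 44, 98, 112.
MluI cuts after the first base of each site, so after positions 44, 98, 112.
Linear molecule, 3 cuts → 4 fragments:
  1–44 → 44 bp
  45–98 → 54 bp
  99–112 → 14 bp
  113–136 → 24 bp
Sorted largest to smallest: 54, 44, 24, 14 bp.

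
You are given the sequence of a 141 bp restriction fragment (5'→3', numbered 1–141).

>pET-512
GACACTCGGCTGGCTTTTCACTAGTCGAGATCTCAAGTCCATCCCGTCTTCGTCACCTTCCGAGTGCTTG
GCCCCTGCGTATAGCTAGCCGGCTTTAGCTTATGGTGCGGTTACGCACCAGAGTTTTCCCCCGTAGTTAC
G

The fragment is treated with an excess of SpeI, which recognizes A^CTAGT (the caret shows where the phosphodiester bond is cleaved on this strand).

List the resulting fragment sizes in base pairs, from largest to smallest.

The SpeI site (ACTAGT) starts at position 20.
SpeI cuts after the first base of each site, so after position 20.
Linear molecule, 1 cut → 2 fragments:
  1–20 → 20 bp
  21–141 → 121 bp
Sorted largest to smallest: 121, 20 bp.

121, 20 bp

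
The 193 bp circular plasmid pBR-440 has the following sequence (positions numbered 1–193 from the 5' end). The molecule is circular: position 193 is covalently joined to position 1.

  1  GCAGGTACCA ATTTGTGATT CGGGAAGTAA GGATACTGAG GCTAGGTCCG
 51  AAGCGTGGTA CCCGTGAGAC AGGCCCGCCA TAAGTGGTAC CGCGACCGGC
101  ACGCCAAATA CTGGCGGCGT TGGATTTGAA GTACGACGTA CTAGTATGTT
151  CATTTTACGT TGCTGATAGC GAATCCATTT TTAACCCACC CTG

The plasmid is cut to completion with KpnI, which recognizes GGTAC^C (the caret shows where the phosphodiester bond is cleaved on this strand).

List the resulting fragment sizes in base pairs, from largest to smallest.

KpnI sites (GGTACC) start at positions 4, 57, 86.
KpnI cuts after base 5 of each site (before the last base), so after positions 8, 61, 90.
Circular molecule, 3 cuts → 3 fragments:
  9–61 → 53 bp
  62–90 → 29 bp
  91–193 then 1–8 → 103 + 8 = 111 bp
Sorted largest to smallest: 111, 53, 29 bp.

111, 53, 29 bp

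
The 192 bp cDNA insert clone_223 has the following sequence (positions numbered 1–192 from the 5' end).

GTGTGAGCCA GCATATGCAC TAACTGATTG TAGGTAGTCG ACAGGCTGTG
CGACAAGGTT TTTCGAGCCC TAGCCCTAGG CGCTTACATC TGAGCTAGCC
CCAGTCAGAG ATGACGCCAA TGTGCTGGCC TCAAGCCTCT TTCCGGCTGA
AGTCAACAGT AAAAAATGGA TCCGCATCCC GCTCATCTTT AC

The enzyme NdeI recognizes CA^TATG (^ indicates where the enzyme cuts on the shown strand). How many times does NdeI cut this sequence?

CATATG occurs starting at position 12.
NdeI cuts at 1 site.

1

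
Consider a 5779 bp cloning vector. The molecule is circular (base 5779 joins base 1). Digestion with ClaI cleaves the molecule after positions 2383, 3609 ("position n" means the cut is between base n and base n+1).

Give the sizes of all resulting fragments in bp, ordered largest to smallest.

4553, 1226 bp

Circular molecule, 2 cuts → 2 fragments:
  3609 − 2383 = 1226 bp
  wrap: 5779 − 3609 + 2383 = 4553 bp
Sorted largest to smallest: 4553, 1226 bp.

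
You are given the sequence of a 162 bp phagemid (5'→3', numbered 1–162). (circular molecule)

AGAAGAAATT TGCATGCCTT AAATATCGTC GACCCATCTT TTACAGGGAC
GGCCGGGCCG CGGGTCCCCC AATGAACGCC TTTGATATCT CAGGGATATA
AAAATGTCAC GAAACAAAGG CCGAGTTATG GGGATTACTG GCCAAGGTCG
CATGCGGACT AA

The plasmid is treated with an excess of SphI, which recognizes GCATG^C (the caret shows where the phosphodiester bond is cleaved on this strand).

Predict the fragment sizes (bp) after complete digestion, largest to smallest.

SphI sites (GCATGC) start at positions 12, 150.
SphI cuts after base 5 of each site (before the last base), so after positions 16, 154.
Circular molecule, 2 cuts → 2 fragments:
  17–154 → 138 bp
  155–162 then 1–16 → 8 + 16 = 24 bp
Sorted largest to smallest: 138, 24 bp.

138, 24 bp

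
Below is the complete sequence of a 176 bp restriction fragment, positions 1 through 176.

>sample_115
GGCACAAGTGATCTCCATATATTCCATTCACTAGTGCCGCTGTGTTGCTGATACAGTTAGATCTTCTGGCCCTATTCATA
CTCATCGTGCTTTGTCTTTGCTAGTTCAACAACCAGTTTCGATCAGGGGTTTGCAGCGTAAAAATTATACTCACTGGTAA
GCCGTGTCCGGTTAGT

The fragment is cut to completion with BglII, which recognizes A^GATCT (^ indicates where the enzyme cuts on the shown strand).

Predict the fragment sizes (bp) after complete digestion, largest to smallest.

The BglII site (AGATCT) starts at position 59.
BglII cuts after the first base of each site, so after position 59.
Linear molecule, 1 cut → 2 fragments:
  1–59 → 59 bp
  60–176 → 117 bp
Sorted largest to smallest: 117, 59 bp.

117, 59 bp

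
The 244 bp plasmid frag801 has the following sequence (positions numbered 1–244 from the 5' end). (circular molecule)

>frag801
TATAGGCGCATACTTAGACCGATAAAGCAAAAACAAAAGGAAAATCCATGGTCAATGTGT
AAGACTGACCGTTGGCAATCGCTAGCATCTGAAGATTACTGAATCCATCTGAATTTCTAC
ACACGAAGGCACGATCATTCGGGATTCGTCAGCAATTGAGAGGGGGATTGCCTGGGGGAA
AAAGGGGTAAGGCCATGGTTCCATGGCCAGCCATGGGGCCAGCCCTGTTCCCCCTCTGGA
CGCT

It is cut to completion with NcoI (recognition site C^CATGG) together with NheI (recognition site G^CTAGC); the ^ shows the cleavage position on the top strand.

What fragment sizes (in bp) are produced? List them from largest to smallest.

NcoI sites (CCATGG) start at positions 46, 193, 201, 211.
NcoI cuts after the first base of each site, so after positions 46, 193, 201, 211.
The NheI site (GCTAGC) starts at position 81.
NheI cuts after the first base of each site, so after position 81.
Combined cut positions: 46, 81, 193, 201, 211.
Circular molecule, 5 cuts → 5 fragments:
  47–81 → 35 bp
  82–193 → 112 bp
  194–201 → 8 bp
  202–211 → 10 bp
  212–244 then 1–46 → 33 + 46 = 79 bp
Sorted largest to smallest: 112, 79, 35, 10, 8 bp.

112, 79, 35, 10, 8 bp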